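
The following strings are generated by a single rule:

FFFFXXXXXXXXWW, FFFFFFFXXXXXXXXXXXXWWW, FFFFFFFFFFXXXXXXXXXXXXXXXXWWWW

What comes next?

Term n consists of 3n-2 F's, followed by 4n X's, followed by n W's, where the shown terms are n = 2, 3, 4.
At n = 5 the blocks have lengths 13, 20, 5.

FFFFFFFFFFFFFXXXXXXXXXXXXXXXXXXXXWWWWW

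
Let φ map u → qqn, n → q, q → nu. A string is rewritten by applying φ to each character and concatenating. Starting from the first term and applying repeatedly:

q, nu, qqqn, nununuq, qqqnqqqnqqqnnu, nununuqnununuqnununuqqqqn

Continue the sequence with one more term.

qqqnqqqnqqqnnuqqqnqqqnqqqnnuqqqnqqqnqqqnnunununuq

Replace each of the 25 characters of nununuqnununuqnununuqqqqn in place — q qqn q qqn q qqn nu q qqn q qqn q qqn nu q qqn q qqn q qqn nu nu nu nu q — and concatenate.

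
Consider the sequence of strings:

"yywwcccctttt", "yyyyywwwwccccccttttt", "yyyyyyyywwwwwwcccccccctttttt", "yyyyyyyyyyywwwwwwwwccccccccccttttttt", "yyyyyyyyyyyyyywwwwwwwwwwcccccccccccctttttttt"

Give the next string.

Each string has the form y^{3n-1} w^{2n} c^{2n+2} t^{n+3} (n = 1, 2, …).
For the next term, n = 6, so the run lengths are 17, 12, 14, 9.

yyyyyyyyyyyyyyyyywwwwwwwwwwwwccccccccccccccttttttttt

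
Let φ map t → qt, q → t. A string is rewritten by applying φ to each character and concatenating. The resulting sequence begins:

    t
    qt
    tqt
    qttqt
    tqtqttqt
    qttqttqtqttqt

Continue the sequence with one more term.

Rewriting the 13 symbols of qttqttqtqttqt one by one yields t qt qt t qt qt t qt t qt qt t qt; concatenated:

tqtqttqtqttqttqtqttqt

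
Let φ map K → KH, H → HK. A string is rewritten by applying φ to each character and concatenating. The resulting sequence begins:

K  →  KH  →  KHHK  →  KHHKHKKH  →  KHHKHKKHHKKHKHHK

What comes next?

φ(KHHKHKKHHKKHKHHK) expands symbol-by-symbol to KH HK HK KH HK KH KH HK HK KH KH HK KH HK HK KH; joining the 16 pieces gives the next term.

KHHKHKKHHKKHKHHKHKKHKHHKKHHKHKKH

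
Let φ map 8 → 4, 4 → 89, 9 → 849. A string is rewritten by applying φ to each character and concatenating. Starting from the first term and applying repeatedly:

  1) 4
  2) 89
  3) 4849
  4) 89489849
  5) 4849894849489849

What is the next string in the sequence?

89489849484989489849894849489849

φ(4849894849489849) expands symbol-by-symbol to 89 4 89 849 4 849 89 4 89 849 89 4 849 4 89 849; joining the 16 pieces gives the next term.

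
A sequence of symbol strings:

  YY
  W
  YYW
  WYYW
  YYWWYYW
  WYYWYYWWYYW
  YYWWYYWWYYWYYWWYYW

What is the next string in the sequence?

WYYWYYWWYYWYYWWYYWWYYWYYWWYYW

This is a Fibonacci-style word recurrence s(k) = s(k−2)·s(k−1): e.g. YY·W = YYW.
So term 8 is WYYWYYWWYYW·YYWWYYWWYYWYYWWYYW.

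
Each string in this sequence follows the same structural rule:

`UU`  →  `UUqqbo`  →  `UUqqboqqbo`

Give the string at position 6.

Every step adds qqbo to the end: s(k+1) = s(k)·qqbo.
From UUqqboqqbo, 3 further steps: UUqqboqqbo → UUqqboqqboqqbo → UUqqboqqboqqboqqbo → (answer).

UUqqboqqboqqboqqboqqbo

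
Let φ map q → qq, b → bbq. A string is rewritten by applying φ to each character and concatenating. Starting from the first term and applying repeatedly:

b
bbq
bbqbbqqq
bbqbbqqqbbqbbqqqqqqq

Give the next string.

bbqbbqqqbbqbbqqqqqqqbbqbbqqqbbqbbqqqqqqqqqqqqqqq

φ(bbqbbqqqbbqbbqqqqqqq) expands symbol-by-symbol to bbq bbq qq bbq bbq qq qq qq bbq bbq qq bbq bbq qq qq qq qq qq qq qq; joining the 20 pieces gives the next term.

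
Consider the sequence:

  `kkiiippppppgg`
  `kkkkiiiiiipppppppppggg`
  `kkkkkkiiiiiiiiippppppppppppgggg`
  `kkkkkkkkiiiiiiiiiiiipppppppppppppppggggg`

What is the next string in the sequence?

Term n consists of 2n k's, followed by 3n i's, followed by 3n+3 p's, followed by n+1 g's (n = 1, 2, …).
Setting n = 5 gives 10, 15, 18, 6 characters in each block.

kkkkkkkkkkiiiiiiiiiiiiiiippppppppppppppppppgggggg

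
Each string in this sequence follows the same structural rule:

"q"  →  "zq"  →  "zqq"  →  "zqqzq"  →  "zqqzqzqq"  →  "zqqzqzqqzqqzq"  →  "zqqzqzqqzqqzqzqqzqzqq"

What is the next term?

This is a Fibonacci-style word recurrence s(k) = s(k−1)·s(k−2): e.g. zq·q = zqq.
Continuing: zqqzqzqqzqqzqzqqzqzqq · zqqzqzqqzqqzq gives term 8.

zqqzqzqqzqqzqzqqzqzqqzqqzqzqqzqqzq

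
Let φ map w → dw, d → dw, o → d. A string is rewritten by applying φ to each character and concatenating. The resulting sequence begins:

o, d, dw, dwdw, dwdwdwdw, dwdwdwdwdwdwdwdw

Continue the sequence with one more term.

φ(dwdwdwdwdwdwdwdw) expands symbol-by-symbol to dw dw dw dw dw dw dw dw dw dw dw dw dw dw dw dw; joining the 16 pieces gives the next term.

dwdwdwdwdwdwdwdwdwdwdwdwdwdwdwdw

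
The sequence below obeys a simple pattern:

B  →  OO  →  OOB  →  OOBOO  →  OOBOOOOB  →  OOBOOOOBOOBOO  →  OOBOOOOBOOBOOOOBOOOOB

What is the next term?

OOBOOOOBOOBOOOOBOOOOBOOBOOOOBOOBOO

This is a Fibonacci-style word recurrence s(k) = s(k−1)·s(k−2): e.g. OO·B = OOB.
Continuing: OOBOOOOBOOBOOOOBOOOOB · OOBOOOOBOOBOO gives term 8.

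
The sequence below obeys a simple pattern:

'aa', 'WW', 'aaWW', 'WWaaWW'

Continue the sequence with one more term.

From term 3 onward, concatenate the second-to-last term with the last: aa·WW = aaWW, WW·aaWW = WWaaWW, …
So term 5 is aaWW·WWaaWW.

aaWWWWaaWW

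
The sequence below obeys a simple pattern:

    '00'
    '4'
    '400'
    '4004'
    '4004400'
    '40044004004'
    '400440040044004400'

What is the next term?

40044004004400440040044004004

From term 3 onward, concatenate the last term with the second-to-last: 4·00 = 400, 400·4 = 4004, …
The next term joins 400440040044004400 and 40044004004.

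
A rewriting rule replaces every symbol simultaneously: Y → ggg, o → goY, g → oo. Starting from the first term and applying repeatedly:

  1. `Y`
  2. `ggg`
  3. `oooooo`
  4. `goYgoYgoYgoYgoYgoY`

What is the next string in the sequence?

Rewriting the 18 symbols of goYgoYgoYgoYgoYgoY one by one yields oo goY ggg oo goY ggg oo goY ggg oo goY ggg oo goY ggg oo goY ggg; concatenated:

oogoYgggoogoYgggoogoYgggoogoYgggoogoYgggoogoYggg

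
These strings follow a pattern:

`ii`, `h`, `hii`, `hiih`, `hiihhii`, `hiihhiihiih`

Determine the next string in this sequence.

Each term (from the third on) is the previous term followed by the one before it: term 3 = h·ii = hii.
So term 7 is hiihhiihiih·hiihhii.

hiihhiihiihhiihhii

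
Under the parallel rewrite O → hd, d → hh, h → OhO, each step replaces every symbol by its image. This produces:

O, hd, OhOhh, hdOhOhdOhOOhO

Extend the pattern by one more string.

Applying the rule to each of the 13 symbols of hdOhOhdOhOOhO gives the pieces OhO hh hd OhO hd OhO hh hd OhO hd hd OhO hd, which concatenate to the answer.

OhOhhhdOhOhdOhOhhhdOhOhdhdOhOhd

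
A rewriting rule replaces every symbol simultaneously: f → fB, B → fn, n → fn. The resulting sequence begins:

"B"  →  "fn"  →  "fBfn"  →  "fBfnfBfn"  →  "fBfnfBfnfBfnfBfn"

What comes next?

Applying the rule to each of the 16 symbols of fBfnfBfnfBfnfBfn gives the pieces fB fn fB fn fB fn fB fn fB fn fB fn fB fn fB fn, which concatenate to the answer.

fBfnfBfnfBfnfBfnfBfnfBfnfBfnfBfn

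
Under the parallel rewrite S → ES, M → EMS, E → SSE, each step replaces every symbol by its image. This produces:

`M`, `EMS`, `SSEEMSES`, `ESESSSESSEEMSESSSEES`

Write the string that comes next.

Replace each of the 20 characters of ESESSSESSEEMSESSSEES in place — SSE ES SSE ES ES ES SSE ES ES SSE SSE EMS ES SSE ES ES ES SSE SSE ES — and concatenate.

SSEESSSEESESESSSEESESSSESSEEMSESSSEESESESSSESSEES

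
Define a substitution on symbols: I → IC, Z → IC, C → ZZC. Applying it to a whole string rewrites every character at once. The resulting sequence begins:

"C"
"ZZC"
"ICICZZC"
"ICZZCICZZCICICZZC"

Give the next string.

Applying the rule to each of the 17 symbols of ICZZCICZZCICICZZC gives the pieces IC ZZC IC IC ZZC IC ZZC IC IC ZZC IC ZZC IC ZZC IC IC ZZC, which concatenate to the answer.

ICZZCICICZZCICZZCICICZZCICZZCICZZCICICZZC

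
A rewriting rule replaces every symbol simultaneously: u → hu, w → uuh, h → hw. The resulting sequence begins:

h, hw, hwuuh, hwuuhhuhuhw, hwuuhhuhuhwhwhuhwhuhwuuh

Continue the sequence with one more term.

φ(hwuuhhuhuhwhwhuhwhuhwuuh) expands symbol-by-symbol to hw uuh hu hu hw hw hu hw hu hw uuh hw uuh hw hu hw uuh hw hu hw uuh hu hu hw; joining the 24 pieces gives the next term.

hwuuhhuhuhwhwhuhwhuhwuuhhwuuhhwhuhwuuhhwhuhwuuhhuhuhw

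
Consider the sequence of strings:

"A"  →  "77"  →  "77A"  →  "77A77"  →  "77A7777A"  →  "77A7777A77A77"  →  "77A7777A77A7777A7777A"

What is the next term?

Each term (from the third on) is the previous term followed by the one before it: term 3 = 77·A = 77A.
The next term joins 77A7777A77A7777A7777A and 77A7777A77A77.

77A7777A77A7777A7777A77A7777A77A77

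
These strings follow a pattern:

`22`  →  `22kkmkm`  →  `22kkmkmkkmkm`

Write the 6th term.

Each term is the previous one with kkmkm appended.
From 22kkmkmkkmkm, 3 further steps: 22kkmkmkkmkm → 22kkmkmkkmkmkkmkm → 22kkmkmkkmkmkkmkmkkmkm → (answer).

22kkmkmkkmkmkkmkmkkmkmkkmkm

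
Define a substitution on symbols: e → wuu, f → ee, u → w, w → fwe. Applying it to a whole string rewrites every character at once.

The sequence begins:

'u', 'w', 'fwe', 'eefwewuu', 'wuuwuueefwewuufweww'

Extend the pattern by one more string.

fwewwfwewwwuuwuueefwewuufwewweefwewuufwefwe

Applying the rule to each of the 19 symbols of wuuwuueefwewuufweww gives the pieces fwe w w fwe w w wuu wuu ee fwe wuu fwe w w ee fwe wuu fwe fwe, which concatenate to the answer.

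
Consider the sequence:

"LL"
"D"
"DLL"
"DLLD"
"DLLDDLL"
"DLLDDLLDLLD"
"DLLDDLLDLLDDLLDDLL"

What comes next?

DLLDDLLDLLDDLLDDLLDLLDDLLDLLD

This is a Fibonacci-style word recurrence s(k) = s(k−1)·s(k−2): e.g. D·LL = DLL.
So term 8 is DLLDDLLDLLDDLLDDLL·DLLDDLLDLLD.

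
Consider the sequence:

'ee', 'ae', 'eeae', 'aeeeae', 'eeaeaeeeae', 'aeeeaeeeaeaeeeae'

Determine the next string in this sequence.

This is a Fibonacci-style word recurrence s(k) = s(k−2)·s(k−1): e.g. ee·ae = eeae.
The next term joins eeaeaeeeae and aeeeaeeeaeaeeeae.

eeaeaeeeaeaeeeaeeeaeaeeeae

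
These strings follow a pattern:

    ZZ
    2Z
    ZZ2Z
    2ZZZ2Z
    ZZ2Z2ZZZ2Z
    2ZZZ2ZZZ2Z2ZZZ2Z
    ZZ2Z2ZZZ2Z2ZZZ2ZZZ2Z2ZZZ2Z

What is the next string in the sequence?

Each term (from the third on) is the two preceding terms concatenated in order: term 3 = ZZ·2Z = ZZ2Z.
The next term joins 2ZZZ2ZZZ2Z2ZZZ2Z and ZZ2Z2ZZZ2Z2ZZZ2ZZZ2Z2ZZZ2Z.

2ZZZ2ZZZ2Z2ZZZ2ZZZ2Z2ZZZ2Z2ZZZ2ZZZ2Z2ZZZ2Z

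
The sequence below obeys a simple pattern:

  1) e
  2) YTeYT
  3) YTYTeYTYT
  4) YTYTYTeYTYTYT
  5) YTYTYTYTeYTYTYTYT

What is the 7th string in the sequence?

YTYTYTYTYTYTeYTYTYTYTYTYT

Every step adds YT to the front and YT to the end of the previous string.
From YTYTYTYTeYTYTYTYT, 2 further steps: YTYTYTYTeYTYTYTYT → YTYTYTYTYTeYTYTYTYTYT → (answer).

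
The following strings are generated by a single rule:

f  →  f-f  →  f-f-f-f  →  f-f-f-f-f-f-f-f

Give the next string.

Each string is two copies of the previous one joined by '-'.
Doubling f-f-f-f-f-f-f-f with '-' between the halves:

f-f-f-f-f-f-f-f-f-f-f-f-f-f-f-f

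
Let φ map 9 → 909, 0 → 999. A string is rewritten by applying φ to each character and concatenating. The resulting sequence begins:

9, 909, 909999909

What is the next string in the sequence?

Expanding 909999909: 9→909, 0→999, 9→909, 9→909, 9→909, 9→909, 9→909, 0→999, 9→909. Concatenated: 909 999 909 909 909 909 909 999 909.

909999909909909909909999909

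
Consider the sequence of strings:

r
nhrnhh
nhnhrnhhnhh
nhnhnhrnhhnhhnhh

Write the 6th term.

nhnhnhnhnhrnhhnhhnhhnhhnhh

Every step adds nh to the front and nhh to the end of the previous string.
From nhnhnhrnhhnhhnhh, 2 further steps: nhnhnhrnhhnhhnhh → nhnhnhnhrnhhnhhnhhnhh → (answer).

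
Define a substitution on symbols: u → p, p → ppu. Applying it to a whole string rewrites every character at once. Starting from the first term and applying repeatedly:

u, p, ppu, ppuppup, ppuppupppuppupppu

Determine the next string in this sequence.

ppuppupppuppupppuppuppupppuppupppuppuppup

Replace each of the 17 characters of ppuppupppuppupppu in place — ppu ppu p ppu ppu p ppu ppu ppu p ppu ppu p ppu ppu ppu p — and concatenate.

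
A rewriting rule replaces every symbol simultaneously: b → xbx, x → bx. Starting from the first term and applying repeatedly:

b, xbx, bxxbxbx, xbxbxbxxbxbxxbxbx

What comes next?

φ(xbxbxbxxbxbxxbxbx) expands symbol-by-symbol to bx xbx bx xbx bx xbx bx bx xbx bx xbx bx bx xbx bx xbx bx; joining the 17 pieces gives the next term.

bxxbxbxxbxbxxbxbxbxxbxbxxbxbxbxxbxbxxbxbx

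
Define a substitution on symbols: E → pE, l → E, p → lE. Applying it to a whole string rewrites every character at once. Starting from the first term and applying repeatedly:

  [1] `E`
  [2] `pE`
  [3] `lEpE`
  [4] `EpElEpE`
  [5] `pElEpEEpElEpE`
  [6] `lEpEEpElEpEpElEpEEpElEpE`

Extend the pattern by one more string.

Rewriting the 24 symbols of lEpEEpElEpEpElEpEEpElEpE one by one yields E pE lE pE pE lE pE E pE lE pE lE pE E pE lE pE pE lE pE E pE lE pE; concatenated:

EpElEpEpElEpEEpElEpElEpEEpElEpEpElEpEEpElEpE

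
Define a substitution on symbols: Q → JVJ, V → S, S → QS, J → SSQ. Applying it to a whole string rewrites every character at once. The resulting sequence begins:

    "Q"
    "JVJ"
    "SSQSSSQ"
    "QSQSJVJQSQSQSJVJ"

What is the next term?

Rewriting the 16 symbols of QSQSJVJQSQSQSJVJ one by one yields JVJ QS JVJ QS SSQ S SSQ JVJ QS JVJ QS JVJ QS SSQ S SSQ; concatenated:

JVJQSJVJQSSSQSSSQJVJQSJVJQSJVJQSSSQSSSQ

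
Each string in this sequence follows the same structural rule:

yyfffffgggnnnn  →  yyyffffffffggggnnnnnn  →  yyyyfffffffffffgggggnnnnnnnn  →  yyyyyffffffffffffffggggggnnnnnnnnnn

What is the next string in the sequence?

The n-th term is n y's then 3n-1 f's then n+1 g's then 2n n's, where the shown terms are n = 2, 3, 4, 5.
At n = 6 the blocks have lengths 6, 17, 7, 12.

yyyyyyfffffffffffffffffgggggggnnnnnnnnnnnn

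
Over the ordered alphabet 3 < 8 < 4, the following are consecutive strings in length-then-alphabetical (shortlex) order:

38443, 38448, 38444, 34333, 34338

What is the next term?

34334

Treat 34338 as a base-3 numeral over the given alphabet and add one, carrying through any trailing 4's.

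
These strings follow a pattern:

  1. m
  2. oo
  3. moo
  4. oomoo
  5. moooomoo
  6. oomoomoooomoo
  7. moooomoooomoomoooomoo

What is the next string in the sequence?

This is a Fibonacci-style word recurrence s(k) = s(k−2)·s(k−1): e.g. m·oo = moo.
Continuing: oomoomoooomoo · moooomoooomoomoooomoo gives term 8.

oomoomoooomoomoooomoooomoomoooomoo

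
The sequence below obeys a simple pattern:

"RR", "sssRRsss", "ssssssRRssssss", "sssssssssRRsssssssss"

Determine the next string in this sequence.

ssssssssssssRRssssssssssss

Each term wraps the previous one in sss on the left and sss on the right.
One more step from sssssssssRRsssssssss gives the answer.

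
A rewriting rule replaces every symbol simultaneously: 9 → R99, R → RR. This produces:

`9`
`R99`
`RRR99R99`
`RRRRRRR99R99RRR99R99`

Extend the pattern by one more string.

RRRRRRRRRRRRRRR99R99RRR99R99RRRRRRR99R99RRR99R99

Applying the rule to each of the 20 symbols of RRRRRRR99R99RRR99R99 gives the pieces RR RR RR RR RR RR RR R99 R99 RR R99 R99 RR RR RR R99 R99 RR R99 R99, which concatenate to the answer.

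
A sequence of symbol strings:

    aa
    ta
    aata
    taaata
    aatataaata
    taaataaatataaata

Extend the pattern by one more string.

aatataaatataaataaatataaata

This is a Fibonacci-style word recurrence s(k) = s(k−2)·s(k−1): e.g. aa·ta = aata.
Continuing: aatataaata · taaataaatataaata gives term 7.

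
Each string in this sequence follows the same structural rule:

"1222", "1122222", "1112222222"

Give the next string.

1111222222222

The n-th term is n 1's then 2n+1 2's (n = 1, 2, …).
For the next term, n = 4, so the run lengths are 4, 9.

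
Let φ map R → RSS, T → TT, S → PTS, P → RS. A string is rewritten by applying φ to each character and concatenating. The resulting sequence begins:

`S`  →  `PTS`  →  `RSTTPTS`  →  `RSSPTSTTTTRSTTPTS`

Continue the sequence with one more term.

RSSPTSPTSRSTTPTSTTTTTTTTRSSPTSTTTTRSTTPTS

Replace each of the 17 characters of RSSPTSTTTTRSTTPTS in place — RSS PTS PTS RS TT PTS TT TT TT TT RSS PTS TT TT RS TT PTS — and concatenate.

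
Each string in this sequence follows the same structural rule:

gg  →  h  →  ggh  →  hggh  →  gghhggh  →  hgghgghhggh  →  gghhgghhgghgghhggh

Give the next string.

From term 3 onward, concatenate the second-to-last term with the last: gg·h = ggh, h·ggh = hggh, …
So term 8 is hgghgghhggh·gghhgghhgghgghhggh.

hgghgghhgghgghhgghhgghgghhggh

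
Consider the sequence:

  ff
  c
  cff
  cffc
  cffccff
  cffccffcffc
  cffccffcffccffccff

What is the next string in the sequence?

Each term (from the third on) is the previous term followed by the one before it: term 3 = c·ff = cff.
The next term joins cffccffcffccffccff and cffccffcffc.

cffccffcffccffccffcffccffcffc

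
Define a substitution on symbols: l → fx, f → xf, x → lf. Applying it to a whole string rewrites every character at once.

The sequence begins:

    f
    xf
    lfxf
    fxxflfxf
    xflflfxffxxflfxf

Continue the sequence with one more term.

lfxffxxffxxflfxfxflflfxffxxflfxf

Replace each of the 16 characters of xflflfxffxxflfxf in place — lf xf fx xf fx xf lf xf xf lf lf xf fx xf lf xf — and concatenate.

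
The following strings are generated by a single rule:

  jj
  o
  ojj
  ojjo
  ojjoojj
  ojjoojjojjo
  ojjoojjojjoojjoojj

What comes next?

ojjoojjojjoojjoojjojjoojjojjo

This is a Fibonacci-style word recurrence s(k) = s(k−1)·s(k−2): e.g. o·jj = ojj.
So term 8 is ojjoojjojjoojjoojj·ojjoojjojjo.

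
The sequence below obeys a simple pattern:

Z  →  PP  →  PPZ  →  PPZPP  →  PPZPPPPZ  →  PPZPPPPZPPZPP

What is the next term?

Each term (from the third on) is the previous term followed by the one before it: term 3 = PP·Z = PPZ.
So term 7 is PPZPPPPZPPZPP·PPZPPPPZ.

PPZPPPPZPPZPPPPZPPPPZ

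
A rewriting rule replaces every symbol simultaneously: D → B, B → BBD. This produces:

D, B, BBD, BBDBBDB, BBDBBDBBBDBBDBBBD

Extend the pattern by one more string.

BBDBBDBBBDBBDBBBDBBDBBDBBBDBBDBBBDBBDBBDB

φ(BBDBBDBBBDBBDBBBD) expands symbol-by-symbol to BBD BBD B BBD BBD B BBD BBD BBD B BBD BBD B BBD BBD BBD B; joining the 17 pieces gives the next term.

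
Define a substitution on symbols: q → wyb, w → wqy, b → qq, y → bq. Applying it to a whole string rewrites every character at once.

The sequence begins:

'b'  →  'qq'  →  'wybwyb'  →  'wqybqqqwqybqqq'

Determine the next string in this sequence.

wqywybbqqqwybwybwybwqywybbqqqwybwybwyb

φ(wqybqqqwqybqqq) expands symbol-by-symbol to wqy wyb bq qq wyb wyb wyb wqy wyb bq qq wyb wyb wyb; joining the 14 pieces gives the next term.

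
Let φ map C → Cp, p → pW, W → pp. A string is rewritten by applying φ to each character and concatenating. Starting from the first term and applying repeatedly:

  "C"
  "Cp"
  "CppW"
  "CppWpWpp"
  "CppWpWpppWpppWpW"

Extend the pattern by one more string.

CppWpWpppWpppWpWpWpppWpWpWpppWpp

Replace each of the 16 characters of CppWpWpppWpppWpW in place — Cp pW pW pp pW pp pW pW pW pp pW pW pW pp pW pp — and concatenate.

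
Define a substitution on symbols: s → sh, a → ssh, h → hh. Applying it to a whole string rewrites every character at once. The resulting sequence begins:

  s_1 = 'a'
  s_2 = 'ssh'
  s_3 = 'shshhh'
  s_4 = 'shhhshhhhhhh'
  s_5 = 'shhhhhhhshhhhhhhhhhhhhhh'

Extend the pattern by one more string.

shhhhhhhhhhhhhhhshhhhhhhhhhhhhhhhhhhhhhhhhhhhhhh

Applying the rule to each of the 24 symbols of shhhhhhhshhhhhhhhhhhhhhh gives the pieces sh hh hh hh hh hh hh hh sh hh hh hh hh hh hh hh hh hh hh hh hh hh hh hh, which concatenate to the answer.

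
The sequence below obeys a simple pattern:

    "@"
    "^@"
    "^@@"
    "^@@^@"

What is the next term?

^@@^@^@@

From term 3 onward, concatenate the last term with the second-to-last: ^@·@ = ^@@, ^@@·^@ = ^@@^@, …
The next term joins ^@@^@ and ^@@.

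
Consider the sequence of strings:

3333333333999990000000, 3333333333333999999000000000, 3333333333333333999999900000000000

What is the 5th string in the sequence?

3333333333333333333333999999999000000000000000

Term n consists of 3n+1 3's, followed by n+2 9's, followed by 2n+1 0's, where the shown terms are n = 3, 4, 5.
At n = 7 the blocks have lengths 22, 9, 15.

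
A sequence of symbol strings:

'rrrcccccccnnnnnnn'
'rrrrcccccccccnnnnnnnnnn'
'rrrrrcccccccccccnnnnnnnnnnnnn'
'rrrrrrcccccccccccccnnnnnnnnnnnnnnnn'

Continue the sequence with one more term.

rrrrrrrcccccccccccccccnnnnnnnnnnnnnnnnnnn

Each string has the form r^{n} c^{2n+1} n^{3n-2}, where the shown terms are n = 3, 4, 5, 6.
For the next term, n = 7, so the run lengths are 7, 15, 19.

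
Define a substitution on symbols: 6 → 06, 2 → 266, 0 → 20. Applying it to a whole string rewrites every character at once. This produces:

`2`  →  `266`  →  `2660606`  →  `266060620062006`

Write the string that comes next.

Applying the rule to each of the 15 symbols of 266060620062006 gives the pieces 266 06 06 20 06 20 06 266 20 20 06 266 20 20 06, which concatenate to the answer.

266060620062006266202006266202006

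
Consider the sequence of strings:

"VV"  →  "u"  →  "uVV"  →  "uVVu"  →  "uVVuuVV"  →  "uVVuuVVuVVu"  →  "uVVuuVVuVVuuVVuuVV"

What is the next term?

uVVuuVVuVVuuVVuuVVuVVuuVVuVVu

From term 3 onward, concatenate the last term with the second-to-last: u·VV = uVV, uVV·u = uVVu, …
The next term joins uVVuuVVuVVuuVVuuVV and uVVuuVVuVVu.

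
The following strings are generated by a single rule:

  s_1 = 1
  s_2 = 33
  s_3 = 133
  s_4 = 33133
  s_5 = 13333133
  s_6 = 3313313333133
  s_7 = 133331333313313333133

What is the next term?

3313313333133133331333313313333133

This is a Fibonacci-style word recurrence s(k) = s(k−2)·s(k−1): e.g. 1·33 = 133.
Continuing: 3313313333133 · 133331333313313333133 gives term 8.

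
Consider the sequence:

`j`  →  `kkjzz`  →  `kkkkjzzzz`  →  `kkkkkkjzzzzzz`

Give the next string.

Every step adds kk to the front and zz to the end of the previous string.
Applying this once more to kkkkkkjzzzzzz:

kkkkkkkkjzzzzzzzz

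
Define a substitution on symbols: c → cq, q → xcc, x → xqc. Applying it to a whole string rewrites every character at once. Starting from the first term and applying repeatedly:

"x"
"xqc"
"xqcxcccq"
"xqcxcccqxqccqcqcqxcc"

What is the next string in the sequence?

xqcxcccqxqccqcqcqxccxqcxcccqcqxcccqxcccqxccxqccqcq

φ(xqcxcccqxqccqcqcqxcc) expands symbol-by-symbol to xqc xcc cq xqc cq cq cq xcc xqc xcc cq cq xcc cq xcc cq xcc xqc cq cq; joining the 20 pieces gives the next term.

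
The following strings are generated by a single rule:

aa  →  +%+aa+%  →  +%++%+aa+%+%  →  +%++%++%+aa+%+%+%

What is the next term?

+%++%++%++%+aa+%+%+%+%

Each term wraps the previous one in +%+ on the left and +% on the right.
So the next term is +%+·+%++%++%+aa+%+%+%·+%.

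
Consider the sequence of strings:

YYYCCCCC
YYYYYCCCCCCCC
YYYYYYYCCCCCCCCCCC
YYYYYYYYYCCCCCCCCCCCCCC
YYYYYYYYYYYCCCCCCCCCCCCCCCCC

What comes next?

YYYYYYYYYYYYYCCCCCCCCCCCCCCCCCCCC

The n-th term is 2n-1 Y's then 3n-1 C's, where the shown terms are n = 2, 3, 4, 5, 6.
At n = 7 the blocks have lengths 13, 20.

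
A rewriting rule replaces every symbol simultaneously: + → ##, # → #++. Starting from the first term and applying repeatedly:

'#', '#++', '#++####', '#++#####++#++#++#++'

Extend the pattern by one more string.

#++#####++#++#++#++#++#####++#####++#####++####

φ(#++#####++#++#++#++) expands symbol-by-symbol to #++ ## ## #++ #++ #++ #++ #++ ## ## #++ ## ## #++ ## ## #++ ## ##; joining the 19 pieces gives the next term.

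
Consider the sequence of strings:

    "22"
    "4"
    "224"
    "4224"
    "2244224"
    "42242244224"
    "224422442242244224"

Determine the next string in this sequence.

42242244224224422442242244224

From term 3 onward, concatenate the second-to-last term with the last: 22·4 = 224, 4·224 = 4224, …
Continuing: 42242244224 · 224422442242244224 gives term 8.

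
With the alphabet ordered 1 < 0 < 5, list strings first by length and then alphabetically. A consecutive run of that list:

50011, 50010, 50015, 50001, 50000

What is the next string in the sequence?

The successor of 50000 increments the rightmost position that isn't already 5 and resets every position after it to 1.

50005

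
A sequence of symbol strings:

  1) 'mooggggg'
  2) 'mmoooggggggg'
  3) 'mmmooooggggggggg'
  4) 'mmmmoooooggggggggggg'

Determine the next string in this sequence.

mmmmmooooooggggggggggggg

Reading off run lengths: m runs 1, 2, 3, 4; o runs 2, 3, 4, 5; g runs 5, 7, 9, 11 — each is linear in n, where the shown terms are n = 2, 3, 4, 5.
At n = 6 the blocks have lengths 5, 6, 13.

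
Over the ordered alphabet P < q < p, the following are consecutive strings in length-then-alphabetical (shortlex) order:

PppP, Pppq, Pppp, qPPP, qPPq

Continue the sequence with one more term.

The successor of qPPq increments the rightmost position that isn't already p and resets every position after it to P.

qPPp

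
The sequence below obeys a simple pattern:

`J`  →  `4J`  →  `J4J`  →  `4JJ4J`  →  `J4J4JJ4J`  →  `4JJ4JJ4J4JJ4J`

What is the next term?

From term 3 onward, concatenate the second-to-last term with the last: J·4J = J4J, 4J·J4J = 4JJ4J, …
Continuing: J4J4JJ4J · 4JJ4JJ4J4JJ4J gives term 7.

J4J4JJ4J4JJ4JJ4J4JJ4J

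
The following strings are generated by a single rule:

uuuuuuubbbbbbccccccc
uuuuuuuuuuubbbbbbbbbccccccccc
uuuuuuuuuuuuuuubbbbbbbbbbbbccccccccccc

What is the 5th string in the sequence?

Each string has the form u^{4n-1} b^{3n} c^{2n+3}, where the shown terms are n = 2, 3, 4.
At n = 6 the blocks have lengths 23, 18, 15.

uuuuuuuuuuuuuuuuuuuuuuubbbbbbbbbbbbbbbbbbccccccccccccccc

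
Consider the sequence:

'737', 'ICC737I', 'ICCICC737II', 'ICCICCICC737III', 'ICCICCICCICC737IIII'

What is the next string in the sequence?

Each term wraps the previous one in ICC on the left and I on the right.
So the next term is ICC·ICCICCICCICC737IIII·I.

ICCICCICCICCICC737IIIII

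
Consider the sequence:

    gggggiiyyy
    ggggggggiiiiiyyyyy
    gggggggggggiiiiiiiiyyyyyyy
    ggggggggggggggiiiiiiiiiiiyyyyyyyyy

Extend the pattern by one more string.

Reading off run lengths: g runs 5, 8, 11, 14; i runs 2, 5, 8, 11; y runs 3, 5, 7, 9 — each is linear in n (n = 1, 2, …).
For the next term, n = 5, so the run lengths are 17, 14, 11.

gggggggggggggggggiiiiiiiiiiiiiiyyyyyyyyyyy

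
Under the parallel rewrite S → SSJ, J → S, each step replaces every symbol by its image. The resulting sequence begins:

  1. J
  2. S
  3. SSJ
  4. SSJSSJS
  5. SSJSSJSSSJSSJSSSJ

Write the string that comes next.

Applying the rule to each of the 17 symbols of SSJSSJSSSJSSJSSSJ gives the pieces SSJ SSJ S SSJ SSJ S SSJ SSJ SSJ S SSJ SSJ S SSJ SSJ SSJ S, which concatenate to the answer.

SSJSSJSSSJSSJSSSJSSJSSJSSSJSSJSSSJSSJSSJS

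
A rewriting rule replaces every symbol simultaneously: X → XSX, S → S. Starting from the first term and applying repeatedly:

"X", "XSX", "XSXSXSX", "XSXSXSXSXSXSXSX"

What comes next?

φ(XSXSXSXSXSXSXSX) expands symbol-by-symbol to XSX S XSX S XSX S XSX S XSX S XSX S XSX S XSX; joining the 15 pieces gives the next term.

XSXSXSXSXSXSXSXSXSXSXSXSXSXSXSX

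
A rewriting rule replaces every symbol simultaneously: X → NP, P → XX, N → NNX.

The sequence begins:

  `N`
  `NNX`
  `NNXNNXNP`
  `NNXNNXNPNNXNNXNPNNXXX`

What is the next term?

NNXNNXNPNNXNNXNPNNXXXNNXNNXNPNNXNNXNPNNXXXNNXNNXNPNPNP

φ(NNXNNXNPNNXNNXNPNNXXX) expands symbol-by-symbol to NNX NNX NP NNX NNX NP NNX XX NNX NNX NP NNX NNX NP NNX XX NNX NNX NP NP NP; joining the 21 pieces gives the next term.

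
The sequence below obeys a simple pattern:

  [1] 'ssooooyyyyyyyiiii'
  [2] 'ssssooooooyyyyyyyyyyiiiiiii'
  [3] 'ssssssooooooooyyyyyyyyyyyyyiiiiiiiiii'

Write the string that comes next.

ssssssssooooooooooyyyyyyyyyyyyyyyyiiiiiiiiiiiii

Each string has the form s^{2n-2} o^{2n} y^{3n+1} i^{3n-2}, where the shown terms are n = 2, 3, 4.
Setting n = 5 gives 8, 10, 16, 13 characters in each block.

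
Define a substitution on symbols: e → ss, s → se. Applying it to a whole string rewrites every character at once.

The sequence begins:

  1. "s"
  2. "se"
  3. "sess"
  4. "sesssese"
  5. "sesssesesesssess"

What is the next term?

Rewriting the 16 symbols of sesssesesesssess one by one yields se ss se se se ss se ss se ss se se se ss se se; concatenated:

sesssesesesssesssesssesesesssese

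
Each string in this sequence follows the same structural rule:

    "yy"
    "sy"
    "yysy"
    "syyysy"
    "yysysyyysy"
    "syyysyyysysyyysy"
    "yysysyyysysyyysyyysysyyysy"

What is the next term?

syyysyyysysyyysyyysysyyysysyyysyyysysyyysy

From term 3 onward, concatenate the second-to-last term with the last: yy·sy = yysy, sy·yysy = syyysy, …
Continuing: syyysyyysysyyysy · yysysyyysysyyysyyysysyyysy gives term 8.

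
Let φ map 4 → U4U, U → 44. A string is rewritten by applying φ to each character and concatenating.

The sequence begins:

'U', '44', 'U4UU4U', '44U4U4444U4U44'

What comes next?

Rewriting the 14 symbols of 44U4U4444U4U44 one by one yields U4U U4U 44 U4U 44 U4U U4U U4U U4U 44 U4U 44 U4U U4U; concatenated:

U4UU4U44U4U44U4UU4UU4UU4U44U4U44U4UU4U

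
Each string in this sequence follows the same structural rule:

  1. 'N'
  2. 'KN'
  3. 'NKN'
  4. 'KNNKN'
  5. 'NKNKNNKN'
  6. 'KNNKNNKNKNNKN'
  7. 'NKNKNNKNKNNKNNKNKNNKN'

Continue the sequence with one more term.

KNNKNNKNKNNKNNKNKNNKNKNNKNNKNKNNKN

From term 3 onward, concatenate the second-to-last term with the last: N·KN = NKN, KN·NKN = KNNKN, …
So term 8 is KNNKNNKNKNNKN·NKNKNNKNKNNKNNKNKNNKN.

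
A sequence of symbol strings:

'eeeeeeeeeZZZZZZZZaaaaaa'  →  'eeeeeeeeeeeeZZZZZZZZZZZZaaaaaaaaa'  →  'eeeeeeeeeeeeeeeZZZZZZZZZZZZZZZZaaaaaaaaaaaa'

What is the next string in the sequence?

Each string has the form e^{3n+3} Z^{4n} a^{3n}, where the shown terms are n = 2, 3, 4.
At n = 5 the blocks have lengths 18, 20, 15.

eeeeeeeeeeeeeeeeeeZZZZZZZZZZZZZZZZZZZZaaaaaaaaaaaaaaa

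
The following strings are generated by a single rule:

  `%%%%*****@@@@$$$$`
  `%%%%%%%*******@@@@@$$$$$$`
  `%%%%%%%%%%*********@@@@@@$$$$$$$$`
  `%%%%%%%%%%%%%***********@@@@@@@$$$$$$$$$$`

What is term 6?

Term n consists of 3n-2 %'s, followed by 2n+1 *'s, followed by n+2 @'s, followed by 2n $'s, where the shown terms are n = 2, 3, 4, 5.
For term 6, n = 7, so the run lengths are 19, 15, 9, 14.

%%%%%%%%%%%%%%%%%%%***************@@@@@@@@@$$$$$$$$$$$$$$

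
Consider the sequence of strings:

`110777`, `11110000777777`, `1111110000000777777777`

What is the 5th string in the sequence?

11111111110000000000000777777777777777

Each string has the form 1^{2n} 0^{3n-2} 7^{3n} (n = 1, 2, …).
At n = 5 the blocks have lengths 10, 13, 15.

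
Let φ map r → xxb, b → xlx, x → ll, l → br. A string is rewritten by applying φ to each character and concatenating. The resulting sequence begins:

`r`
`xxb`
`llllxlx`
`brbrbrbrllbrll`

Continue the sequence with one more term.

xlxxxbxlxxxbxlxxxbxlxxxbbrbrxlxxxbbrbr

Replace each of the 14 characters of brbrbrbrllbrll in place — xlx xxb xlx xxb xlx xxb xlx xxb br br xlx xxb br br — and concatenate.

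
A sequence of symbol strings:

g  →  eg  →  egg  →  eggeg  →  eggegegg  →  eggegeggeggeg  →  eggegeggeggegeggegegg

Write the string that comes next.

From term 3 onward, concatenate the last term with the second-to-last: eg·g = egg, egg·eg = eggeg, …
So term 8 is eggegeggeggegeggegegg·eggegeggeggeg.

eggegeggeggegeggegeggeggegeggeggeg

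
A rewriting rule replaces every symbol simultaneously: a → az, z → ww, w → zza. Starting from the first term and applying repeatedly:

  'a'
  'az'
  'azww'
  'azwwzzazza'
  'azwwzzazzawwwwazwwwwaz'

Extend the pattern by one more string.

Applying the rule to each of the 22 symbols of azwwzzazzawwwwazwwwwaz gives the pieces az ww zza zza ww ww az ww ww az zza zza zza zza az ww zza zza zza zza az ww, which concatenate to the answer.

azwwzzazzawwwwazwwwwazzzazzazzazzaazwwzzazzazzazzaazww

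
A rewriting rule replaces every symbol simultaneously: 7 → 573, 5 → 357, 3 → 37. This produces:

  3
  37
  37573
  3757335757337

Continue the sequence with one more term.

Rewriting the 13 symbols of 3757335757337 one by one yields 37 573 357 573 37 37 357 573 357 573 37 37 573; concatenated:

3757335757337373575733575733737573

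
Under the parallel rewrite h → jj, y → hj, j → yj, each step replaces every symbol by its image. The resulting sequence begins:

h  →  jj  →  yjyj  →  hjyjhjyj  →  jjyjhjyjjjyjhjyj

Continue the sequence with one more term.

Applying the rule to each of the 16 symbols of jjyjhjyjjjyjhjyj gives the pieces yj yj hj yj jj yj hj yj yj yj hj yj jj yj hj yj, which concatenate to the answer.

yjyjhjyjjjyjhjyjyjyjhjyjjjyjhjyj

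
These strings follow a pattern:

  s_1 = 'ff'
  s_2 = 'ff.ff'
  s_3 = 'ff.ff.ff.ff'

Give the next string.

Every step duplicates the string with '.' between the halves.
So the next term is two copies of ff.ff.ff.ff with '.' between the halves.

ff.ff.ff.ff.ff.ff.ff.ff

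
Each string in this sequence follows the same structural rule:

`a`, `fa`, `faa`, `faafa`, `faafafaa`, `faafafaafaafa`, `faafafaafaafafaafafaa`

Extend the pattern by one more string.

From term 3 onward, concatenate the last term with the second-to-last: fa·a = faa, faa·fa = faafa, …
Continuing: faafafaafaafafaafafaa · faafafaafaafa gives term 8.

faafafaafaafafaafafaafaafafaafaafa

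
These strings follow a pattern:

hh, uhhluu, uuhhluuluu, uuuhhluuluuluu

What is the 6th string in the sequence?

uuuuuhhluuluuluuluuluu

Every step adds u to the front and luu to the end of the previous string.
From uuuhhluuluuluu, 2 further steps: uuuhhluuluuluu → uuuuhhluuluuluuluu → (answer).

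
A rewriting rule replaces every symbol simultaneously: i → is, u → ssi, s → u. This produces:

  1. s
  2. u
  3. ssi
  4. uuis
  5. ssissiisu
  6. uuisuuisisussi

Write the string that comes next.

ssissiisussissiisuisussiuuis

Applying the rule to each of the 14 symbols of uuisuuisisussi gives the pieces ssi ssi is u ssi ssi is u is u ssi u u is, which concatenate to the answer.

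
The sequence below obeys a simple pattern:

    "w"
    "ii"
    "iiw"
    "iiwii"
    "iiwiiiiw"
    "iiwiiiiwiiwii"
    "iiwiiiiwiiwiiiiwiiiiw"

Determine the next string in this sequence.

Each term (from the third on) is the previous term followed by the one before it: term 3 = ii·w = iiw.
The next term joins iiwiiiiwiiwiiiiwiiiiw and iiwiiiiwiiwii.

iiwiiiiwiiwiiiiwiiiiwiiwiiiiwiiwii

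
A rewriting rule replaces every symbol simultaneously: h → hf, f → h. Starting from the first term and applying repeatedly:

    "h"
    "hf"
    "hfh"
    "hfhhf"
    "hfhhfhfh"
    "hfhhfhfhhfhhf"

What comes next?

Replace each of the 13 characters of hfhhfhfhhfhhf in place — hf h hf hf h hf h hf hf h hf hf h — and concatenate.

hfhhfhfhhfhhfhfhhfhfh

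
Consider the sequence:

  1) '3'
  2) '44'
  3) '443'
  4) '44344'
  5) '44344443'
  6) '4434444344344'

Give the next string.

443444434434444344443

From term 3 onward, concatenate the last term with the second-to-last: 44·3 = 443, 443·44 = 44344, …
Continuing: 4434444344344 · 44344443 gives term 7.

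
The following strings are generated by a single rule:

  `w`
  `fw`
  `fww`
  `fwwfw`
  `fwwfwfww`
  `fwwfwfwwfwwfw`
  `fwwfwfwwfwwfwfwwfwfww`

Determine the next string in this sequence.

Each term (from the third on) is the previous term followed by the one before it: term 3 = fw·w = fww.
So term 8 is fwwfwfwwfwwfwfwwfwfww·fwwfwfwwfwwfw.

fwwfwfwwfwwfwfwwfwfwwfwwfwfwwfwwfw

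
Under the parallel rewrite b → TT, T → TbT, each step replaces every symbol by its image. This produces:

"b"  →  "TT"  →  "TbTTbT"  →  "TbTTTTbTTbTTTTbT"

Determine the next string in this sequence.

Rewriting the 16 symbols of TbTTTTbTTbTTTTbT one by one yields TbT TT TbT TbT TbT TbT TT TbT TbT TT TbT TbT TbT TbT TT TbT; concatenated:

TbTTTTbTTbTTbTTbTTTTbTTbTTTTbTTbTTbTTbTTTTbT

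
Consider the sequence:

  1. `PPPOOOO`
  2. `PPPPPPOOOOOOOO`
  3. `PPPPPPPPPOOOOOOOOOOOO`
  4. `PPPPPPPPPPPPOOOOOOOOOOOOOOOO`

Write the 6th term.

PPPPPPPPPPPPPPPPPPOOOOOOOOOOOOOOOOOOOOOOOO

Each string has the form P^{3n} O^{4n} (n = 1, 2, …).
For term 6, n = 6, so the run lengths are 18, 24.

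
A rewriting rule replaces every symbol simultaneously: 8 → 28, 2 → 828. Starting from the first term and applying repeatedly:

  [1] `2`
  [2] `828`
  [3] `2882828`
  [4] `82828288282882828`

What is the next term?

Rewriting the 17 symbols of 82828288282882828 one by one yields 28 828 28 828 28 828 28 28 828 28 828 28 28 828 28 828 28; concatenated:

28828288282882828288282882828288282882828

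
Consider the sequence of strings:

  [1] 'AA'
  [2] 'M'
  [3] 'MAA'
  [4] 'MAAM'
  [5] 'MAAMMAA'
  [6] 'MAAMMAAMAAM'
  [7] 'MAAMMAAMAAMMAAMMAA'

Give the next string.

From term 3 onward, concatenate the last term with the second-to-last: M·AA = MAA, MAA·M = MAAM, …
The next term joins MAAMMAAMAAMMAAMMAA and MAAMMAAMAAM.

MAAMMAAMAAMMAAMMAAMAAMMAAMAAM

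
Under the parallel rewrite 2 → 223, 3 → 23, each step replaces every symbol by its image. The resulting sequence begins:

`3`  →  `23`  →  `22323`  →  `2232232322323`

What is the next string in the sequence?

2232232322322323223232232232322323

Applying the rule to each of the 13 symbols of 2232232322323 gives the pieces 223 223 23 223 223 23 223 23 223 223 23 223 23, which concatenate to the answer.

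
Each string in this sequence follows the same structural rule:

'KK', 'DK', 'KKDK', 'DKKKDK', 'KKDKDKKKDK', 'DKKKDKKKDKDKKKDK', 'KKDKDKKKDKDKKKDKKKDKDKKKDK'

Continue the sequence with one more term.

This is a Fibonacci-style word recurrence s(k) = s(k−2)·s(k−1): e.g. KK·DK = KKDK.
Continuing: DKKKDKKKDKDKKKDK · KKDKDKKKDKDKKKDKKKDKDKKKDK gives term 8.

DKKKDKKKDKDKKKDKKKDKDKKKDKDKKKDKKKDKDKKKDK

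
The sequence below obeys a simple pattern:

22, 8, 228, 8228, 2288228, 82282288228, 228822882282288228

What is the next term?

This is a Fibonacci-style word recurrence s(k) = s(k−2)·s(k−1): e.g. 22·8 = 228.
The next term joins 82282288228 and 228822882282288228.

82282288228228822882282288228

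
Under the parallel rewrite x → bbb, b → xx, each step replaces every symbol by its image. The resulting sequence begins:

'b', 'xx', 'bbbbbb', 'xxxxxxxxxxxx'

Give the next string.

Rewriting each symbol of xxxxxxxxxxxx: x→bbb, x→bbb, x→bbb, x→bbb, x→bbb, x→bbb, x→bbb, x→bbb, x→bbb, x→bbb, x→bbb, x→bbb, which concatenates to bbb bbb bbb bbb bbb bbb bbb bbb bbb bbb bbb bbb.

bbbbbbbbbbbbbbbbbbbbbbbbbbbbbbbbbbbb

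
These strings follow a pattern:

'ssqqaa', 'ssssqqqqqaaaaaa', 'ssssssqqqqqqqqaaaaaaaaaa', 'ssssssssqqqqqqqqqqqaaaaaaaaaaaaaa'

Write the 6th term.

Reading off run lengths: s runs 2, 4, 6, 8; q runs 2, 5, 8, 11; a runs 2, 6, 10, 14 — each is linear in n (n = 1, 2, …).
Setting n = 6 gives 12, 17, 22 characters in each block.

ssssssssssssqqqqqqqqqqqqqqqqqaaaaaaaaaaaaaaaaaaaaaa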